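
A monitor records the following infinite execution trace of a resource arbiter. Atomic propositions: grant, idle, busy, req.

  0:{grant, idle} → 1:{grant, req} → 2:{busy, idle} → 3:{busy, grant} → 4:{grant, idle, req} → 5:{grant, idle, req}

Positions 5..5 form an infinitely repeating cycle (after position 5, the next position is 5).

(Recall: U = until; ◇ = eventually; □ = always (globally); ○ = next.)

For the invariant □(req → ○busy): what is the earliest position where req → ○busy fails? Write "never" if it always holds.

Check req → ○busy at each position in order: 0 ✓, 1 ✓, 2 ✓, 3 ✓.
At position 4 the labels are {grant, idle, req} and the next position 5 has {grant, idle, req}, so req → ○busy is false there. This is the first violation.

4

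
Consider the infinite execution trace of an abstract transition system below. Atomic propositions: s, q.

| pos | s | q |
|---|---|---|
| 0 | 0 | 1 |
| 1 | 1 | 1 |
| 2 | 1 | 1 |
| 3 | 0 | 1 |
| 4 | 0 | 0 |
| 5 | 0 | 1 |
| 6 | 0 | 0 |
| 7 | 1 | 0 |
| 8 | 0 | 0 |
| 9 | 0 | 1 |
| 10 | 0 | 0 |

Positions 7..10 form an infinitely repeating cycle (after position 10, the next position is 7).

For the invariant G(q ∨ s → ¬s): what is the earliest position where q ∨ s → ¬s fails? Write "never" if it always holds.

Check q ∨ s → ¬s at each position in order: 0 ✓.
At position 1 the labels are {q, s}, so q ∨ s → ¬s is false there. This is the first violation.

1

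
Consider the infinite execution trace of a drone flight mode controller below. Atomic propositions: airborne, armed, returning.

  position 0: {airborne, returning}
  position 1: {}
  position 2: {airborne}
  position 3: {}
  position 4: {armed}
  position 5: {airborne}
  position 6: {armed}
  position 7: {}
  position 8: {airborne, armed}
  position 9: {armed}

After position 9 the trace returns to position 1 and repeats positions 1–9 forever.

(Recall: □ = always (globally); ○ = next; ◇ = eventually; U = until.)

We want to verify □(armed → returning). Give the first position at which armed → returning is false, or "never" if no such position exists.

Check armed → returning at each position in order: 0 ✓, 1 ✓, 2 ✓, 3 ✓.
At position 4 the labels are {armed}, so armed → returning is false there. This is the first violation.

4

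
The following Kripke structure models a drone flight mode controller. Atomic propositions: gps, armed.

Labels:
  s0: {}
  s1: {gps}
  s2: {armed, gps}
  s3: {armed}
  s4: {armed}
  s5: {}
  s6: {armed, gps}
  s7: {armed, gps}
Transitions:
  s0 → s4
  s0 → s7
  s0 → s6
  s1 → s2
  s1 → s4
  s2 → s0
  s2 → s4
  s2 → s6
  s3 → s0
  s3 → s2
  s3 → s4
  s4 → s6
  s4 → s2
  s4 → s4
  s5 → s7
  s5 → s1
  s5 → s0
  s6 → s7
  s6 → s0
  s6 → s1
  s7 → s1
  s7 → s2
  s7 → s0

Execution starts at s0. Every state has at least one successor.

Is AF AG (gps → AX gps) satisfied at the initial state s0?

States satisfying AG (gps → AX gps): ∅.
States satisfying AF AG (gps → AX gps): ∅.
There is a path from s0 along which AG (gps → AX gps) never holds.
s0 ∉ Sat(AF AG (gps → AX gps)).

Violated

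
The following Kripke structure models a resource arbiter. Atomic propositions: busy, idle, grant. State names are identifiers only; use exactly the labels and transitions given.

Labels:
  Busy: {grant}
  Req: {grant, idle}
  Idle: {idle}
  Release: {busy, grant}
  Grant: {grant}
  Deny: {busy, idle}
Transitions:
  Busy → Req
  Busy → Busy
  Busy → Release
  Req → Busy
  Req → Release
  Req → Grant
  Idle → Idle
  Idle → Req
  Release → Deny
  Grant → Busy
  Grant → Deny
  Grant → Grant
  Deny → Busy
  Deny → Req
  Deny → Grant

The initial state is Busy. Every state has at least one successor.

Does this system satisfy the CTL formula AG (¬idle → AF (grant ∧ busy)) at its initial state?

Violated

States satisfying ¬idle → AF (grant ∧ busy): {Req, Idle, Release, Deny}.
States satisfying AG (¬idle → AF (grant ∧ busy)): ∅.
Busy is reachable from Busy and violates ¬idle → AF (grant ∧ busy), so AG fails at Busy.
Busy ∉ Sat(AG (¬idle → AF (grant ∧ busy))).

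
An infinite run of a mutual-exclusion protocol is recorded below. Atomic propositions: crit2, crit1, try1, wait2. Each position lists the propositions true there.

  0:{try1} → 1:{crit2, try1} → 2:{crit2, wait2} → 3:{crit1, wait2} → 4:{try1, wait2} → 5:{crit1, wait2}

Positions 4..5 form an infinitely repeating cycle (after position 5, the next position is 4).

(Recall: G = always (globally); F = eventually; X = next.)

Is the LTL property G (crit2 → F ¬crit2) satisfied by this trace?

crit2 → F ¬crit2 holds at every position 0..5, and those are all positions ever visited, so G (crit2 → F ¬crit2) holds.
Positions where crit2 holds: 1, 2.
Check F ¬crit2 at each: 1→ok, 2→ok.

Holds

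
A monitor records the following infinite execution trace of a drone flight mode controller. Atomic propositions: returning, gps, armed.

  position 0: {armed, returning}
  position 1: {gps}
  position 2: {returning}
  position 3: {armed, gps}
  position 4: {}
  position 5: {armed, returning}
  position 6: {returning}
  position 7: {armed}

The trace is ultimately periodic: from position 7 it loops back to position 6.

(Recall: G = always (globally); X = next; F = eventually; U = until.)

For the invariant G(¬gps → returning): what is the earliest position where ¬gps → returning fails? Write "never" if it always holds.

Check ¬gps → returning at each position in order: 0 ✓, 1 ✓, 2 ✓, 3 ✓.
At position 4 the labels are {}, so ¬gps → returning is false there. This is the first violation.

4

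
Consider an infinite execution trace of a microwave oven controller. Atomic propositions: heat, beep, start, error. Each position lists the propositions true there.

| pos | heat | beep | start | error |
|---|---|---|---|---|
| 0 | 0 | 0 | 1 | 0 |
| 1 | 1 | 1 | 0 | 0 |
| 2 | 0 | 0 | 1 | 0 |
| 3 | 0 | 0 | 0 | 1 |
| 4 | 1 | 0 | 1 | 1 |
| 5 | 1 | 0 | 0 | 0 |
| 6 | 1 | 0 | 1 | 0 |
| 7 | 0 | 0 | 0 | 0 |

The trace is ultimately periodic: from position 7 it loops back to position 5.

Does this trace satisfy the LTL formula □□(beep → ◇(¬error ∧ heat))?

Yes

□(beep → ◇(¬error ∧ heat)) holds at every position 0..7, and those are all positions ever visited, so □□(beep → ◇(¬error ∧ heat)) holds.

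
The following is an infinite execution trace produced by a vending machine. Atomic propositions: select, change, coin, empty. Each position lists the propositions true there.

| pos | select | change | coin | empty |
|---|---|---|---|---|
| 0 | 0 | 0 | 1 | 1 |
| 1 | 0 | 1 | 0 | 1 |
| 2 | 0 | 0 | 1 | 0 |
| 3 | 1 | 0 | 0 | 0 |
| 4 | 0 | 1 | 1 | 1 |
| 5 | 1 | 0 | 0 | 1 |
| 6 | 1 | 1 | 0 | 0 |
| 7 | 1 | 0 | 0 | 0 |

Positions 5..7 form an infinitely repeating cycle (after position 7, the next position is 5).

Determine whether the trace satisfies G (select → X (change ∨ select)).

select → X (change ∨ select) holds at every position 0..7, and those are all positions ever visited, so G (select → X (change ∨ select)) holds.
Positions where select holds: 3, 5, 6, 7.
Check X (change ∨ select) at each: 3→ok, 5→ok, 6→ok, 7→ok.

Satisfied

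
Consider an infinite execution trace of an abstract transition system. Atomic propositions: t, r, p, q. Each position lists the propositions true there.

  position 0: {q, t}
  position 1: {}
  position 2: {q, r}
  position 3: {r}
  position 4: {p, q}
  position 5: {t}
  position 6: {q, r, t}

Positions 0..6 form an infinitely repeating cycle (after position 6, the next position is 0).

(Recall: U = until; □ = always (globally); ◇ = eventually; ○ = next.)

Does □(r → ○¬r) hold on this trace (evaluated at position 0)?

Violated

r → ○¬r must hold at every position from 0 onward. It fails at position 2, so □(r → ○¬r) is false.
Positions where r holds: 2, 3, 6.
Check ○¬r at each: 2→fails, 3→ok, 6→ok.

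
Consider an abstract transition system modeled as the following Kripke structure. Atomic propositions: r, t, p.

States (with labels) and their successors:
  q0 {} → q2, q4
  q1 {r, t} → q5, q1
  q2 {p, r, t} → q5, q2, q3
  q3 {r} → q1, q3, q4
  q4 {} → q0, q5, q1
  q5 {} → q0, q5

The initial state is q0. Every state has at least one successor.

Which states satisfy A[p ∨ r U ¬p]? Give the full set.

{q0, q1, q3, q4, q5}

States satisfying p ∨ r: {q1, q2, q3}.
States satisfying ¬p: {q0, q1, q3, q4, q5}.
States satisfying A[p ∨ r U ¬p]: {q0, q1, q3, q4, q5}.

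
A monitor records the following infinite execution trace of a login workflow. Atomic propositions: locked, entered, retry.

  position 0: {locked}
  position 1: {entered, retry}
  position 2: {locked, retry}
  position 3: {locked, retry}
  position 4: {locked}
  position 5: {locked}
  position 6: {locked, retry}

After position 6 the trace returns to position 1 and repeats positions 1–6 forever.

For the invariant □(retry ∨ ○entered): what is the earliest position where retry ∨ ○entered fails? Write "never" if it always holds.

4

Check retry ∨ ○entered at each position in order: 0 ✓, 1 ✓, 2 ✓, 3 ✓.
At position 4 the labels are {locked} and the next position 5 has {locked}, so retry ∨ ○entered is false there. This is the first violation.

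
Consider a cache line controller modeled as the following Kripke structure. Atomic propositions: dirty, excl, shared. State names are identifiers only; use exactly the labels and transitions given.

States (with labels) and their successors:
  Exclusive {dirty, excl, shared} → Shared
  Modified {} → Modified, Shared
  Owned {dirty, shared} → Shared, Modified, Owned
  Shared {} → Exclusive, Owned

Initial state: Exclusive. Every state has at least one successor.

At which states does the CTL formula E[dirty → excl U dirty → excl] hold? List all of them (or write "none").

States satisfying dirty → excl: {Exclusive, Modified, Shared}.
States satisfying E[dirty → excl U dirty → excl]: {Exclusive, Modified, Shared}.

{Exclusive, Modified, Shared}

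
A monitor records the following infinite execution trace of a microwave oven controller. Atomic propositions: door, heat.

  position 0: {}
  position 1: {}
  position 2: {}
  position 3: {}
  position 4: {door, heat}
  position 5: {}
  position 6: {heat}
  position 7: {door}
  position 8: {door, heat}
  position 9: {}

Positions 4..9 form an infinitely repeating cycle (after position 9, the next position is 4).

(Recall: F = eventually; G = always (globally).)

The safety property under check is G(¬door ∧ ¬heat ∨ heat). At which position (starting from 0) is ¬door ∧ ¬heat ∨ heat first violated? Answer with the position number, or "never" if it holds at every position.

Check ¬door ∧ ¬heat ∨ heat at each position in order: 0 ✓, 1 ✓, 2 ✓, 3 ✓, 4 ✓, 5 ✓, 6 ✓.
At position 7 the labels are {door}, so ¬door ∧ ¬heat ∨ heat is false there. This is the first violation.

7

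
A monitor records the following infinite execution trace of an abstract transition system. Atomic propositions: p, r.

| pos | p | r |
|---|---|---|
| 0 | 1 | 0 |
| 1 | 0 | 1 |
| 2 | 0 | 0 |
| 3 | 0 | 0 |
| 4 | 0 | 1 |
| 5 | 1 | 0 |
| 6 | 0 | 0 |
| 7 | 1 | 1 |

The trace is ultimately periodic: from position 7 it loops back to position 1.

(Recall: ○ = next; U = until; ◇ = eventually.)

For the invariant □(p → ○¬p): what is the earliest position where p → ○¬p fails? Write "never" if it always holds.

p → ○¬p holds at every position 0..7, and those are all the positions the trace ever visits, so the invariant □(p → ○¬p) is never violated.

never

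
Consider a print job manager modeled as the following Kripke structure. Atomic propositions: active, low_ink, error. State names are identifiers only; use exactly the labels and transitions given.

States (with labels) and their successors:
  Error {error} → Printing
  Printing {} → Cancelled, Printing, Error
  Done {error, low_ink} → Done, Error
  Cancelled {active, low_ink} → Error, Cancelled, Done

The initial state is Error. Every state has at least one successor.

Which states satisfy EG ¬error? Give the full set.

States satisfying ¬error: {Printing, Cancelled}.
States satisfying EG ¬error: {Printing, Cancelled}.

{Printing, Cancelled}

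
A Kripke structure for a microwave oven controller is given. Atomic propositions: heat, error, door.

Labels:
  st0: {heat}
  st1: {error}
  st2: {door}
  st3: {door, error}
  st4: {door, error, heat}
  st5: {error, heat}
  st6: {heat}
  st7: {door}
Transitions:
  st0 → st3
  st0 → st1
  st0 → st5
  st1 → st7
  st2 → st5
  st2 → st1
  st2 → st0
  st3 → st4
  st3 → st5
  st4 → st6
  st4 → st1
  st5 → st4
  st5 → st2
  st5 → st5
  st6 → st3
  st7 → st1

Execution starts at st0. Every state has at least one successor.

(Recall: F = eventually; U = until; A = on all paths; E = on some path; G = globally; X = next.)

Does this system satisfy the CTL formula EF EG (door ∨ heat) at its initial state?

Yes

States satisfying EG (door ∨ heat): {st0, st2, st3, st4, st5, st6}.
States satisfying EF EG (door ∨ heat): {st0, st2, st3, st4, st5, st6}.
Some path from st0 reaches a state where EG (door ∨ heat) holds.
st0 ∈ Sat(EF EG (door ∨ heat)).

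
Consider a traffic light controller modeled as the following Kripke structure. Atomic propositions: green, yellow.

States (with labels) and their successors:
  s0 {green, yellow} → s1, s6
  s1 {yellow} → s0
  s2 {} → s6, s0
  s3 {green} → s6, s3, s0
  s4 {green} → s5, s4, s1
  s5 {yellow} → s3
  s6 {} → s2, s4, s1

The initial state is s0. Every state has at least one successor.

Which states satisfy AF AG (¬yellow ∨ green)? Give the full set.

States satisfying AG (¬yellow ∨ green): ∅.
States satisfying AF AG (¬yellow ∨ green): ∅.

none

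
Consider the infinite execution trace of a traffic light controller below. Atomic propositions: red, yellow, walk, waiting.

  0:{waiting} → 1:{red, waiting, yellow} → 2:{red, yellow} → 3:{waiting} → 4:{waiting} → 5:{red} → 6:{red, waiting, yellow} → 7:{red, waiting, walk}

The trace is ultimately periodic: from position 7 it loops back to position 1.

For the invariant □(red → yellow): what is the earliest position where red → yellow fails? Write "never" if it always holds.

Check red → yellow at each position in order: 0 ✓, 1 ✓, 2 ✓, 3 ✓, 4 ✓.
At position 5 the labels are {red}, so red → yellow is false there. This is the first violation.

5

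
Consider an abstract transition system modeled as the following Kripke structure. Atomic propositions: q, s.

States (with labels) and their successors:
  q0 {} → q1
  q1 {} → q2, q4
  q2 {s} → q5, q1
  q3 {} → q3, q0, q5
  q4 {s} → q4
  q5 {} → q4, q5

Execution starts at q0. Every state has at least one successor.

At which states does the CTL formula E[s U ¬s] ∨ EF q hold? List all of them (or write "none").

{q0, q1, q2, q3, q5}

States satisfying s: {q2, q4}.
States satisfying ¬s: {q0, q1, q3, q5}.
States satisfying E[s U ¬s]: {q0, q1, q2, q3, q5}.
States satisfying q: ∅.
States satisfying EF q: ∅.
States satisfying E[s U ¬s] ∨ EF q: {q0, q1, q2, q3, q5}.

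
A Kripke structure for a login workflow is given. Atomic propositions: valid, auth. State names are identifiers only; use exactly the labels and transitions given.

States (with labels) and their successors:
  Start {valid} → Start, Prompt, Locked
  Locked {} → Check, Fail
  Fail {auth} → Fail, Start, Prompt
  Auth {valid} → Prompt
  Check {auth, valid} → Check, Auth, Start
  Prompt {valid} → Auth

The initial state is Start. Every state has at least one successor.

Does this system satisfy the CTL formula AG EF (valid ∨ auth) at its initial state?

Holds

States satisfying EF (valid ∨ auth): {Start, Locked, Fail, Auth, Check, Prompt}.
States satisfying AG EF (valid ∨ auth): {Start, Locked, Fail, Auth, Check, Prompt}.
Every state reachable from Start satisfies EF (valid ∨ auth).
Start ∈ Sat(AG EF (valid ∨ auth)).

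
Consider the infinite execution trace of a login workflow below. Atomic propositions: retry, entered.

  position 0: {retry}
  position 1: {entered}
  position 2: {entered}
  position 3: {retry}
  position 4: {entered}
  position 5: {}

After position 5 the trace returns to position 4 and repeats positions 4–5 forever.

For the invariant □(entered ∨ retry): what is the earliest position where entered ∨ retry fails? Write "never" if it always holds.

Check entered ∨ retry at each position in order: 0 ✓, 1 ✓, 2 ✓, 3 ✓, 4 ✓.
At position 5 the labels are {}, so entered ∨ retry is false there. This is the first violation.

5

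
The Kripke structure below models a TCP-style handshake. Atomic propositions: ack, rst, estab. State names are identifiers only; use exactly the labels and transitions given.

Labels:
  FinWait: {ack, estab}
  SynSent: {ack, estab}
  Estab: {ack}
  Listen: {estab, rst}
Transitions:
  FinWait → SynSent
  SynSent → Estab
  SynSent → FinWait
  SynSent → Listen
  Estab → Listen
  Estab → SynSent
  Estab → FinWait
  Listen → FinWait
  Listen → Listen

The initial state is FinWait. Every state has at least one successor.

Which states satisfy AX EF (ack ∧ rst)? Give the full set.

none

States satisfying EF (ack ∧ rst): ∅.
States satisfying AX EF (ack ∧ rst): ∅.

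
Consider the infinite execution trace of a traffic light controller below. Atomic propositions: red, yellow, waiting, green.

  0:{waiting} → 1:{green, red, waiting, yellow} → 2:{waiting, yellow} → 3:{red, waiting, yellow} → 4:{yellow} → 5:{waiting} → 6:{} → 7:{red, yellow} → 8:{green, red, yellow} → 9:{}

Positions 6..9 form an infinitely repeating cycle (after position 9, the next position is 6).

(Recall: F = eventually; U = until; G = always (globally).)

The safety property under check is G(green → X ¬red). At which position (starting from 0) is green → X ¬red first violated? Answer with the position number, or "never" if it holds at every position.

never

green → X ¬red holds at every position 0..9, and those are all the positions the trace ever visits, so the invariant G(green → X ¬red) is never violated.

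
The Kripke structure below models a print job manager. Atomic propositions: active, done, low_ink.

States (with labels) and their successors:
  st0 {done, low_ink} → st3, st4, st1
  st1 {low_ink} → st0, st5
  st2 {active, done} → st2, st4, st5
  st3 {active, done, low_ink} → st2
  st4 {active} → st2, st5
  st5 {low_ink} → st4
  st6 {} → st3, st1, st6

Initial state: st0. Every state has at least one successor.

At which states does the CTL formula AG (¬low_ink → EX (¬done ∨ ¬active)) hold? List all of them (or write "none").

States satisfying ¬low_ink → EX (¬done ∨ ¬active): {st0, st1, st2, st3, st4, st5, st6}.
States satisfying AG (¬low_ink → EX (¬done ∨ ¬active)): {st0, st1, st2, st3, st4, st5, st6}.

{st0, st1, st2, st3, st4, st5, st6}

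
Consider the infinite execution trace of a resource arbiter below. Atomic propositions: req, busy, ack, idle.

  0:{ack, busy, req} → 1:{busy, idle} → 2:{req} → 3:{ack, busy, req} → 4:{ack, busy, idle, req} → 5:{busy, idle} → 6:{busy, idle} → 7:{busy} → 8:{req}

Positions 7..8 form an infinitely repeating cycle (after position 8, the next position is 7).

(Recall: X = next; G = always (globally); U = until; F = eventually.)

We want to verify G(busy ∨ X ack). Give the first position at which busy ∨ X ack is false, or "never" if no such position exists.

8

Check busy ∨ X ack at each position in order: 0 ✓, 1 ✓, 2 ✓, 3 ✓, 4 ✓, 5 ✓, 6 ✓, 7 ✓.
At position 8 the labels are {req} and the next position 7 has {busy}, so busy ∨ X ack is false there. This is the first violation.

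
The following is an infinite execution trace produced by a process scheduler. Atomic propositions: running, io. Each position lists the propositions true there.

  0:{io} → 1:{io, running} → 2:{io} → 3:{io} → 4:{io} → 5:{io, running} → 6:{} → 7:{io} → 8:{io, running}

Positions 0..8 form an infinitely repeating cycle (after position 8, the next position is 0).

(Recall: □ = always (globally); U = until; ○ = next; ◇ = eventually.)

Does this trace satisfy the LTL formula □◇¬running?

◇¬running holds at every position 0..8, and those are all positions ever visited, so □◇¬running holds.

Yes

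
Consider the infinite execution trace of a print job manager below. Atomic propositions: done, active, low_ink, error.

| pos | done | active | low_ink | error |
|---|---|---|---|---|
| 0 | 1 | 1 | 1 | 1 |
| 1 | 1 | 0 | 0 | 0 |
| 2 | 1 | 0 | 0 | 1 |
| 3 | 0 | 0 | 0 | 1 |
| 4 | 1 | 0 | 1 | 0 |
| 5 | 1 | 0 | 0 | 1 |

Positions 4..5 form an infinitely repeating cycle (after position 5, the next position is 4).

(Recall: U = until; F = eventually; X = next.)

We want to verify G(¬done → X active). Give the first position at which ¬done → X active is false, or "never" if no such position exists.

3

Check ¬done → X active at each position in order: 0 ✓, 1 ✓, 2 ✓.
At position 3 the labels are {error} and the next position 4 has {done, low_ink}, so ¬done → X active is false there. This is the first violation.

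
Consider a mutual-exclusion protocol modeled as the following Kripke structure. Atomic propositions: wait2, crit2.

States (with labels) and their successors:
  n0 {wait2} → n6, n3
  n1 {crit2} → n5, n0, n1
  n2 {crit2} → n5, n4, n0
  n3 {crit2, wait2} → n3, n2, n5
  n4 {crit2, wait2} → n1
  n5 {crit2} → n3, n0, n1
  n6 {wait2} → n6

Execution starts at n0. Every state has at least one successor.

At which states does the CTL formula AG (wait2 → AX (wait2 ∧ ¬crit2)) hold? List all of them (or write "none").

{n6}

States satisfying wait2 → AX (wait2 ∧ ¬crit2): {n1, n2, n5, n6}.
States satisfying AG (wait2 → AX (wait2 ∧ ¬crit2)): {n6}.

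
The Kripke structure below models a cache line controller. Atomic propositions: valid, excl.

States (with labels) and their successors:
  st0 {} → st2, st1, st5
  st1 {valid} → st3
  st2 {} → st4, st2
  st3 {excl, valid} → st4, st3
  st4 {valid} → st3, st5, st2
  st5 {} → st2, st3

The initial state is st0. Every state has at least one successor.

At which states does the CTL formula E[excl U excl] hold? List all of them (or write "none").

{st3}

States satisfying excl: {st3}.
States satisfying E[excl U excl]: {st3}.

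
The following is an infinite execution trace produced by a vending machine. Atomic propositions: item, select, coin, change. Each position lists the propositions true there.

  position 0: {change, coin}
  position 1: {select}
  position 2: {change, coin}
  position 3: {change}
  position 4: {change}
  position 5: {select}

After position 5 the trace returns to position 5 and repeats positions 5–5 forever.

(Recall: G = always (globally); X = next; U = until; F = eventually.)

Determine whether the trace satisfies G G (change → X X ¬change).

Does not hold

G (change → X X ¬change) must hold at every position from 0 onward. It fails at position 0, so G G (change → X X ¬change) is false.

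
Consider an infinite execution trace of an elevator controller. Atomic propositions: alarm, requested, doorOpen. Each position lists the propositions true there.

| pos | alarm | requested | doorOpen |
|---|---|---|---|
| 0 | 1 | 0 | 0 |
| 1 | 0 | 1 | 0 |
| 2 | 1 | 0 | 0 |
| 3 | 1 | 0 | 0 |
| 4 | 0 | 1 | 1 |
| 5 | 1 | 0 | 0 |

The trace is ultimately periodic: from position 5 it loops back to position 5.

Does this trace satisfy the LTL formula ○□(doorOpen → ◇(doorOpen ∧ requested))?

Satisfied

The position after 0 is 1; □(doorOpen → ◇(doorOpen ∧ requested)) is true there.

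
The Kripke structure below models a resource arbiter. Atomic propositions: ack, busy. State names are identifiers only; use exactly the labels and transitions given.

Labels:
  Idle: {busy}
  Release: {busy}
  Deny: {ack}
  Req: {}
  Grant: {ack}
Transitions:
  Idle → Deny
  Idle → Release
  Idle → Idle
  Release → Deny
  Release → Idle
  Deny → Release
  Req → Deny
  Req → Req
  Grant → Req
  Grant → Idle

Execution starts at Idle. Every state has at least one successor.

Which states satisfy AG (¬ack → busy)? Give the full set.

{Idle, Release, Deny}

States satisfying ¬ack → busy: {Idle, Release, Deny, Grant}.
States satisfying AG (¬ack → busy): {Idle, Release, Deny}.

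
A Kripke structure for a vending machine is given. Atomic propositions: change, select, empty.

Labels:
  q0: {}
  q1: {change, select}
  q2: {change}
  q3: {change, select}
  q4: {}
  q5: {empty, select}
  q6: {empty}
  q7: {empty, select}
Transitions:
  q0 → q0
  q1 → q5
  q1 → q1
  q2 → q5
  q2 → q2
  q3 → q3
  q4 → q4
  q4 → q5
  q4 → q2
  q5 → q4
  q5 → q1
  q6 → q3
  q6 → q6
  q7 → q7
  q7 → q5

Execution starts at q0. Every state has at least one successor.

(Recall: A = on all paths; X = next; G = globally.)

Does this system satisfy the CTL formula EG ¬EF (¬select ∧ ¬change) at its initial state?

States satisfying ¬EF (¬select ∧ ¬change): {q3}.
States satisfying EG ¬EF (¬select ∧ ¬change): {q3}.
No suitable path/successor from q0 witnesses the formula.
q0 ∉ Sat(EG ¬EF (¬select ∧ ¬change)).

Violated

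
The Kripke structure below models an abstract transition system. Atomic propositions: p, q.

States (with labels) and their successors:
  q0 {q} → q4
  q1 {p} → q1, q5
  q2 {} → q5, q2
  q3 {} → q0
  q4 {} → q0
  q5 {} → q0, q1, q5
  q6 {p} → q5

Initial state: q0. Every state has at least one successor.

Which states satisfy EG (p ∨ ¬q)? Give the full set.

{q1, q2, q5, q6}

States satisfying p ∨ ¬q: {q1, q2, q3, q4, q5, q6}.
States satisfying EG (p ∨ ¬q): {q1, q2, q5, q6}.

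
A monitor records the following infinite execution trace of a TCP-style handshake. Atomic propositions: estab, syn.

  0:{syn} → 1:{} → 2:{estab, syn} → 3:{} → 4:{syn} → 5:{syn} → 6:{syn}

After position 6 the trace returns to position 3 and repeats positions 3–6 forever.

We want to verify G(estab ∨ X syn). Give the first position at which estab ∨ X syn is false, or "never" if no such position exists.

0

At position 0 the labels are {syn} and the next position 1 has {}, so estab ∨ X syn is false there. This is the first violation.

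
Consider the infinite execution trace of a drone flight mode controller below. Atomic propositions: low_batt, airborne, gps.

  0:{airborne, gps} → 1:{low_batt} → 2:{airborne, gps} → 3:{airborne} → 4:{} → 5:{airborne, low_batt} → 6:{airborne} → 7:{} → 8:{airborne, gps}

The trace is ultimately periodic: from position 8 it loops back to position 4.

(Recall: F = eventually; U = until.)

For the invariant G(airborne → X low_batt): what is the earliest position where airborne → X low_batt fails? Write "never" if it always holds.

2

Check airborne → X low_batt at each position in order: 0 ✓, 1 ✓.
At position 2 the labels are {airborne, gps} and the next position 3 has {airborne}, so airborne → X low_batt is false there. This is the first violation.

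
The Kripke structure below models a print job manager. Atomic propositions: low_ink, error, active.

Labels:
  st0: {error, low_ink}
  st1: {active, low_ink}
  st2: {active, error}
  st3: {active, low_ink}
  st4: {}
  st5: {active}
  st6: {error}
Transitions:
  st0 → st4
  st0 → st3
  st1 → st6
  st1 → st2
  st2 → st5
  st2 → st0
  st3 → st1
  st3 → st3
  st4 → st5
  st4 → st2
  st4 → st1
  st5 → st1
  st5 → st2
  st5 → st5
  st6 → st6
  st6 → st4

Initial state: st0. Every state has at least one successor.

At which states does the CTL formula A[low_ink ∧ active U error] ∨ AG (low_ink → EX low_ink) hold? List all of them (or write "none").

{st0, st1, st2, st6}

States satisfying low_ink ∧ active: {st1, st3}.
States satisfying error: {st0, st2, st6}.
States satisfying A[low_ink ∧ active U error]: {st0, st1, st2, st6}.
States satisfying low_ink → EX low_ink: {st0, st2, st3, st4, st5, st6}.
States satisfying AG (low_ink → EX low_ink): ∅.
States satisfying A[low_ink ∧ active U error] ∨ AG (low_ink → EX low_ink): {st0, st1, st2, st6}.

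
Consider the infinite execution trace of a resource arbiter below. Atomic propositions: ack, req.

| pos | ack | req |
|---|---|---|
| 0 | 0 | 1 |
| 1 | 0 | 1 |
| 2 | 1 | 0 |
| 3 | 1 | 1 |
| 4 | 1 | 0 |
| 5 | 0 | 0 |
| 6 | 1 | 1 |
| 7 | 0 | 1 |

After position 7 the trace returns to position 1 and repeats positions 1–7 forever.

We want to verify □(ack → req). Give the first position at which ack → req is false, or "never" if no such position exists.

Check ack → req at each position in order: 0 ✓, 1 ✓.
At position 2 the labels are {ack}, so ack → req is false there. This is the first violation.

2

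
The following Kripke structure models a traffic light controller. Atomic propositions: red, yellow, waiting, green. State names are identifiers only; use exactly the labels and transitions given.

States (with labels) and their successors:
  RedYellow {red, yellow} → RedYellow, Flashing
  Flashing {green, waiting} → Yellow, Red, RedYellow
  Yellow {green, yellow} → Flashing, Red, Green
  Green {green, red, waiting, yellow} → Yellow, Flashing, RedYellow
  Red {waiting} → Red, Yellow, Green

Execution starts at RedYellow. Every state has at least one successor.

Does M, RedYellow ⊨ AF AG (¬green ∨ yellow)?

States satisfying AG (¬green ∨ yellow): ∅.
States satisfying AF AG (¬green ∨ yellow): ∅.
There is a path from RedYellow along which AG (¬green ∨ yellow) never holds.
RedYellow ∉ Sat(AF AG (¬green ∨ yellow)).

Does not hold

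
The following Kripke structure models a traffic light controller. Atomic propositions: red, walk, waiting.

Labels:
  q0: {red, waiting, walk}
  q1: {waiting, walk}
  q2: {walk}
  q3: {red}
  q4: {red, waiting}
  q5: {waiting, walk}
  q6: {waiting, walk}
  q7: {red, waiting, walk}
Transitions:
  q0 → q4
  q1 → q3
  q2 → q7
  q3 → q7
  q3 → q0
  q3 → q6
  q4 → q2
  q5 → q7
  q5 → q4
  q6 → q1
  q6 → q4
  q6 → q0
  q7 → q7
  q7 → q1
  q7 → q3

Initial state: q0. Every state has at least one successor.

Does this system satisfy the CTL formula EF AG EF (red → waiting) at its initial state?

States satisfying AG EF (red → waiting): {q0, q1, q2, q3, q4, q5, q6, q7}.
States satisfying EF AG EF (red → waiting): {q0, q1, q2, q3, q4, q5, q6, q7}.
Some path from q0 reaches a state where AG EF (red → waiting) holds.
q0 ∈ Sat(EF AG EF (red → waiting)).

Holds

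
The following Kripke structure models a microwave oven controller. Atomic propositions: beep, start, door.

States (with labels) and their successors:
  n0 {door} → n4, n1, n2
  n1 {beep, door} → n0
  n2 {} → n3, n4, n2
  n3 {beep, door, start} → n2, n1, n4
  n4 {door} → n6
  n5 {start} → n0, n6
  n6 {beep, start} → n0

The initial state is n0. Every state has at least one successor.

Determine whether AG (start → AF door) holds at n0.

Satisfied

States satisfying start → AF door: {n0, n1, n2, n3, n4, n5, n6}.
States satisfying AG (start → AF door): {n0, n1, n2, n3, n4, n5, n6}.
Every state reachable from n0 satisfies start → AF door.
n0 ∈ Sat(AG (start → AF door)).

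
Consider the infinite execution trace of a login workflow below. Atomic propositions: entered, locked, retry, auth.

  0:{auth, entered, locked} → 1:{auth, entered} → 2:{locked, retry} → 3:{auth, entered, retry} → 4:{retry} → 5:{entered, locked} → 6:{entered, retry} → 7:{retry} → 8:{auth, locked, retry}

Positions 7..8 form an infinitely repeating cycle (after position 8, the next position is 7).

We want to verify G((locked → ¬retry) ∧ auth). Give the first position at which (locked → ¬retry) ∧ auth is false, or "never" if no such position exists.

2

Check (locked → ¬retry) ∧ auth at each position in order: 0 ✓, 1 ✓.
At position 2 the labels are {locked, retry}, so (locked → ¬retry) ∧ auth is false there. This is the first violation.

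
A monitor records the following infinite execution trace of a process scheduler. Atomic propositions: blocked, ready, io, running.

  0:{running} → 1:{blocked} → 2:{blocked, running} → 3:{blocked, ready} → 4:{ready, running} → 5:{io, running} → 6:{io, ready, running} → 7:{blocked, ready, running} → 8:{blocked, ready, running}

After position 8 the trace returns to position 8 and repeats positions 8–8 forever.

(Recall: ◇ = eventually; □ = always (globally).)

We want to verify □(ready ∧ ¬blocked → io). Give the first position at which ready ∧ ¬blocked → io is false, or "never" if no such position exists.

Check ready ∧ ¬blocked → io at each position in order: 0 ✓, 1 ✓, 2 ✓, 3 ✓.
At position 4 the labels are {ready, running}, so ready ∧ ¬blocked → io is false there. This is the first violation.

4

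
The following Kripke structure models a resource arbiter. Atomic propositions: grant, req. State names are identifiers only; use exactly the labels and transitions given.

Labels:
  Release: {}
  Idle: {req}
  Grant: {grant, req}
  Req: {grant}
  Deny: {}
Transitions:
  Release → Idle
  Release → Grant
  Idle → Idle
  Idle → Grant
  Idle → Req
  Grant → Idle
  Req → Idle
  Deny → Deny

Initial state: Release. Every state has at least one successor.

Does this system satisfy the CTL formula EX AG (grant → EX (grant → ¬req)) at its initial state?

Yes

States satisfying AG (grant → EX (grant → ¬req)): {Release, Idle, Grant, Req, Deny}.
States satisfying EX AG (grant → EX (grant → ¬req)): {Release, Idle, Grant, Req, Deny}.
Release ∈ Sat(EX AG (grant → EX (grant → ¬req))).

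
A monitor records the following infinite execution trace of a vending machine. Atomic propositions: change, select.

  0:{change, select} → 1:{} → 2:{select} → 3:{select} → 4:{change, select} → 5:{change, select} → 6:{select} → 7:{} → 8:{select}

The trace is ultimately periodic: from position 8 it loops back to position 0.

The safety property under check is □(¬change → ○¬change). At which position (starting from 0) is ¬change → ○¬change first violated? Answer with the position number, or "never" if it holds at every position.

Check ¬change → ○¬change at each position in order: 0 ✓, 1 ✓, 2 ✓.
At position 3 the labels are {select} and the next position 4 has {change, select}, so ¬change → ○¬change is false there. This is the first violation.

3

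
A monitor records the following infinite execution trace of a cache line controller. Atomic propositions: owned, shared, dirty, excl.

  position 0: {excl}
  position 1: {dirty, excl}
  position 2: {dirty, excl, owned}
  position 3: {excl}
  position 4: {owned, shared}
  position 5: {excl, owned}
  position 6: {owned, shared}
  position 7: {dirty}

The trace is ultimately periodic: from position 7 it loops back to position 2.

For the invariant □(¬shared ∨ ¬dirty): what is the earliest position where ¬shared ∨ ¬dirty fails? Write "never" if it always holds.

never

¬shared ∨ ¬dirty holds at every position 0..7, and those are all the positions the trace ever visits, so the invariant □(¬shared ∨ ¬dirty) is never violated.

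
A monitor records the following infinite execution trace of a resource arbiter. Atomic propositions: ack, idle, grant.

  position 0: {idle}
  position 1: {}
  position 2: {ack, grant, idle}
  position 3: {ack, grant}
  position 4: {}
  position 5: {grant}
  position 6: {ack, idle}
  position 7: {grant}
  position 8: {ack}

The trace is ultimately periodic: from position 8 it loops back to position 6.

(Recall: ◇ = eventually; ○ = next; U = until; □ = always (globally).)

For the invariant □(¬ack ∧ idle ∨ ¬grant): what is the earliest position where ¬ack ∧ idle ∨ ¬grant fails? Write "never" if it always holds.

2

Check ¬ack ∧ idle ∨ ¬grant at each position in order: 0 ✓, 1 ✓.
At position 2 the labels are {ack, grant, idle}, so ¬ack ∧ idle ∨ ¬grant is false there. This is the first violation.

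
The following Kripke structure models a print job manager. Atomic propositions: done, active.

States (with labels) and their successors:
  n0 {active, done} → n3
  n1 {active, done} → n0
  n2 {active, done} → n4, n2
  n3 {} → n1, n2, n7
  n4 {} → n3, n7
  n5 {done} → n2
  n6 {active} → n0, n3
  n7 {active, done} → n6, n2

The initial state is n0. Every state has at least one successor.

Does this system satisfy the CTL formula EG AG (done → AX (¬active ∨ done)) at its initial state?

No

States satisfying AG (done → AX (¬active ∨ done)): ∅.
States satisfying EG AG (done → AX (¬active ∨ done)): ∅.
No suitable path/successor from n0 witnesses the formula.
n0 ∉ Sat(EG AG (done → AX (¬active ∨ done))).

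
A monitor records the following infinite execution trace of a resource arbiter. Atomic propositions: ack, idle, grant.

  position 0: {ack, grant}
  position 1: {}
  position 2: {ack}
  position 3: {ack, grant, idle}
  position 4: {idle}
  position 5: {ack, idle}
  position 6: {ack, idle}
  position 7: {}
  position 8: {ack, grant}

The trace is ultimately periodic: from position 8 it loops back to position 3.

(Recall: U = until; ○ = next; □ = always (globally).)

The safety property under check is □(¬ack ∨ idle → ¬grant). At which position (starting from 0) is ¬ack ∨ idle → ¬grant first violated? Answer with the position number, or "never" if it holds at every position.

3

Check ¬ack ∨ idle → ¬grant at each position in order: 0 ✓, 1 ✓, 2 ✓.
At position 3 the labels are {ack, grant, idle}, so ¬ack ∨ idle → ¬grant is false there. This is the first violation.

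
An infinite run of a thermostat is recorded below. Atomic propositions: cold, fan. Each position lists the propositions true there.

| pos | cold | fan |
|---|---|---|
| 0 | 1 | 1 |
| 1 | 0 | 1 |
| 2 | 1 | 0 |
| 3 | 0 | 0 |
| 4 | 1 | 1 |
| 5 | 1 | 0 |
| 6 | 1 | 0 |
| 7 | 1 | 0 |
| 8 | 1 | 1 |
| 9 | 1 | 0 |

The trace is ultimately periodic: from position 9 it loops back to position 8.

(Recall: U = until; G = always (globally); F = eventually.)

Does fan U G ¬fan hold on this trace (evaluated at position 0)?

Walking from position 0: at position 2, G ¬fan has not yet held and fan fails, so fan U G ¬fan is false.

Does not hold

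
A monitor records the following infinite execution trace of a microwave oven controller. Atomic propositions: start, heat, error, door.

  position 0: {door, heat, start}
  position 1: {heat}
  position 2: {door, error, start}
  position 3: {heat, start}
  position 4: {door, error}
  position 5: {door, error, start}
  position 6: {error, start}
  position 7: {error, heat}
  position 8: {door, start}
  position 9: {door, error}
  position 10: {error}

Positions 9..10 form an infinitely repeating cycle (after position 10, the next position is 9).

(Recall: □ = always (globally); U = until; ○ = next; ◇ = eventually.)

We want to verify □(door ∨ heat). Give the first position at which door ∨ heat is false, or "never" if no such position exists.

6

Check door ∨ heat at each position in order: 0 ✓, 1 ✓, 2 ✓, 3 ✓, 4 ✓, 5 ✓.
At position 6 the labels are {error, start}, so door ∨ heat is false there. This is the first violation.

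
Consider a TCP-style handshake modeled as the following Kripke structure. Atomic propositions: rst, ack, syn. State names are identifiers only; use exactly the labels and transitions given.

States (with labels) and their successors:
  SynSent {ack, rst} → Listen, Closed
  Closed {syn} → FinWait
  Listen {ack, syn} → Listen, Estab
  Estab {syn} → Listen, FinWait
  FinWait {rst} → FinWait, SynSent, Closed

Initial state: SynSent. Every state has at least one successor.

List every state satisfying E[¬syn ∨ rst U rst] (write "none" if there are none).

States satisfying ¬syn ∨ rst: {SynSent, FinWait}.
States satisfying rst: {SynSent, FinWait}.
States satisfying E[¬syn ∨ rst U rst]: {SynSent, FinWait}.

{SynSent, FinWait}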